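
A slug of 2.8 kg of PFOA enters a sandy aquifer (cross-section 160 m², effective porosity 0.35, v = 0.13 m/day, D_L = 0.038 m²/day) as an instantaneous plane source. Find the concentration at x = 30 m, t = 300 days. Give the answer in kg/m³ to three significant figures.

0.000707 kg/m³

For an instantaneous plane source, C(x,t) = M/(n_e·A·√(4πDt)) · exp(−(x−vt)²/(4Dt)), with n_e·A the pore (flow) area.
Plume center vt = 0.13 × 300 = 39 m, so the well at 30 m is 9 m upgradient of the peak.
√(4πDt) = 11.97 m, giving peak height M/(n_e·A·√(4πDt)) = 2.8/(0.35 × 160 × 11.97) = 0.004177 kg/m³.
(x−vt)²/(4Dt) = (-9)²/(4 × 0.038 × 300) = 1.776; exp(−1.776) = 0.1693.
C = 0.004177 × 0.1693 = 0.000707 kg/m³.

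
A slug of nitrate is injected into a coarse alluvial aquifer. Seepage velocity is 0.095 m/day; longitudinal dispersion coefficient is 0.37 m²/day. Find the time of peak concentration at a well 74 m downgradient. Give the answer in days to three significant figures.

For the 1D instantaneous-source solution, setting ∂C/∂t = 0 at fixed x gives v²t² + 2Dt − x² = 0, so t = (√(D² + v²x²) − D)/v².
√(D² + v²x²) = √(0.37² + 0.095² × 74²) = 7.040; v² = 0.009025.
t = (7.040 − 0.37)/0.009025 = 739 days (vs. the pure-advection estimate x/v = 779 d).

739 days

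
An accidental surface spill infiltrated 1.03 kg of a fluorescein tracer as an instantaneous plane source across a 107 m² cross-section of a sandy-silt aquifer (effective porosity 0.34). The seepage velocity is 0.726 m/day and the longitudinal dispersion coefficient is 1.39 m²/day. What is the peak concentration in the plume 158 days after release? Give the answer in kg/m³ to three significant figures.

0.000539 kg/m³

The peak of an instantaneous 1D plume sits at x = vt; there the Gaussian factor is 1 and C_max = M/(n_e·A·√(4πDt)), where n_e·A is the pore area the mass is dissolved in.
√(4πDt) = √(4π × 1.39 × 158) = 52.53 m, so C_max = 1.03/(0.34 × 107 × 52.53) = 0.000539 kg/m³.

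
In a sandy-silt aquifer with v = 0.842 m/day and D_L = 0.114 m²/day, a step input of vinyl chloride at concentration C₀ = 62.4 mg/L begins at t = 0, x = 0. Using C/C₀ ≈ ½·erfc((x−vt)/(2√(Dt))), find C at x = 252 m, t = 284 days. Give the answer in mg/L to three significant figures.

3.42 mg/L

For a continuous step input, C/C₀ ≈ ½·erfc((x−vt)/(2√(Dt))).
vt = 0.842 × 284 = 239.128 m and 2√(Dt) = 2√(0.114 × 284) = 11.38 m.
Argument (x−vt)/(2√(Dt)) = (252 − 239.128)/11.38 = 1.131; ½·erfc(1.131) = 0.05486.
C = 62.4 × 0.05486 = 3.42 mg/L.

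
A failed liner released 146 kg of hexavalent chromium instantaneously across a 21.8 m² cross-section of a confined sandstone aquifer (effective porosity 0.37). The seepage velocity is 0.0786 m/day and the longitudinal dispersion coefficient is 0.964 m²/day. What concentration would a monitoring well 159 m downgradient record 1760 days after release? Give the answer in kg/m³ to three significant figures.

For an instantaneous plane source, C(x,t) = M/(n_e·A·√(4πDt)) · exp(−(x−vt)²/(4Dt)), with n_e·A the pore (flow) area.
Plume center vt = 0.0786 × 1760 = 138.336 m, so the well at 159 m is 20.664 m downgradient of the peak.
√(4πDt) = 146.0 m, giving peak height M/(n_e·A·√(4πDt)) = 146/(0.37 × 21.8 × 146.0) = 0.1240 kg/m³.
(x−vt)²/(4Dt) = (20.664)²/(4 × 0.964 × 1760) = 0.06292; exp(−0.06292) = 0.9390.
C = 0.1240 × 0.9390 = 0.116 kg/m³.

0.116 kg/m³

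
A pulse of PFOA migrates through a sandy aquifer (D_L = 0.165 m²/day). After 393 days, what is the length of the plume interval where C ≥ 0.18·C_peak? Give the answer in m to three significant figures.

The plume is Gaussian with σ = √(2Dt) = √(2 × 0.165 × 393) = 11.39 m.
C/C_peak = exp(−Δx²/(2σ²)) = 0.18 ⇒ Δx = σ·√(−2 ln 0.18) = 11.39 × 1.852 = 21.09 m.
Width = 2Δx = 42.2 m.

42.2 m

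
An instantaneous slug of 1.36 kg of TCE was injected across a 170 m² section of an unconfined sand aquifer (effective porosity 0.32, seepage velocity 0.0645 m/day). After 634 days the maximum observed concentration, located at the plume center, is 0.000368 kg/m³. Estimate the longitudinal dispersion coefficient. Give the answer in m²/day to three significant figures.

0.579 m²/day

At the plume center C_max = M/(n_e·A·√(4πDt)), so D = M²/(4πt·(n_e·A·C_max)²).
n_e·A·C_max = 0.32 × 170 × 0.000368 = 0.02002 kg/m.
D = 1.36²/(4π × 634 × 0.02002²) = 0.579 m²/day.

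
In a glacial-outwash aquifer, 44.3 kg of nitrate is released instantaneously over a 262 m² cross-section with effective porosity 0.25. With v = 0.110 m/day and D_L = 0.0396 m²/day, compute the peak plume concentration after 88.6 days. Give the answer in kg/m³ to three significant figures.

0.102 kg/m³

The peak of an instantaneous 1D plume sits at x = vt; there the Gaussian factor is 1 and C_max = M/(n_e·A·√(4πDt)), where n_e·A is the pore area the mass is dissolved in.
√(4πDt) = √(4π × 0.0396 × 88.6) = 6.640 m, so C_max = 44.3/(0.25 × 262 × 6.640) = 0.102 kg/m³.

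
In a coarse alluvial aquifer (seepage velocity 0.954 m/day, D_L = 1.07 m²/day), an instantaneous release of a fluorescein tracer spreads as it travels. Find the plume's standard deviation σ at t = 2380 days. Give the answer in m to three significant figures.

Dispersive spreading gives a Gaussian with σ² = 2Dt; advection only shifts the center.
σ = √(2 × 1.07 × 2380) = 71.4 m.

71.4 m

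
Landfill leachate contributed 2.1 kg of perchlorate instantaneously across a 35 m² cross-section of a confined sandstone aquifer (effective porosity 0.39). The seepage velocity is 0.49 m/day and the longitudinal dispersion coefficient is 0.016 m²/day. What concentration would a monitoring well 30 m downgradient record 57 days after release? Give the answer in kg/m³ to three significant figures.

0.0140 kg/m³

For an instantaneous plane source, C(x,t) = M/(n_e·A·√(4πDt)) · exp(−(x−vt)²/(4Dt)), with n_e·A the pore (flow) area.
Plume center vt = 0.49 × 57 = 27.93 m, so the well at 30 m is 2.07 m downgradient of the peak.
√(4πDt) = 3.385 m, giving peak height M/(n_e·A·√(4πDt)) = 2.1/(0.39 × 35 × 3.385) = 0.04545 kg/m³.
(x−vt)²/(4Dt) = (2.07)²/(4 × 0.016 × 57) = 1.175; exp(−1.175) = 0.3088.
C = 0.04545 × 0.3088 = 0.0140 kg/m³.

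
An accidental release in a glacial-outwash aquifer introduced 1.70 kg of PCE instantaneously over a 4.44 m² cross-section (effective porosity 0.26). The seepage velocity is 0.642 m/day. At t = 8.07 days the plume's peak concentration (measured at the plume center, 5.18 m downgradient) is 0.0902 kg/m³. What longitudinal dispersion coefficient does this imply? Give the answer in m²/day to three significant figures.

At the plume center C_max = M/(n_e·A·√(4πDt)), so D = M²/(4πt·(n_e·A·C_max)²).
n_e·A·C_max = 0.26 × 4.44 × 0.0902 = 0.1041 kg/m.
D = 1.70²/(4π × 8.07 × 0.1041²) = 2.63 m²/day.

2.63 m²/day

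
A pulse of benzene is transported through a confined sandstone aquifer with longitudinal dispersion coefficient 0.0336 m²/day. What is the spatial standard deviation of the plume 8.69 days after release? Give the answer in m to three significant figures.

Dispersive spreading gives a Gaussian with σ² = 2Dt; advection only shifts the center.
σ = √(2 × 0.0336 × 8.69) = 0.764 m.

0.764 m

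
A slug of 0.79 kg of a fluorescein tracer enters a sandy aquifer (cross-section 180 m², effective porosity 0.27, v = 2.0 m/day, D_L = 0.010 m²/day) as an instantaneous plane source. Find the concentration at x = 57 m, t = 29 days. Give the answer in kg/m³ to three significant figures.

For an instantaneous plane source, C(x,t) = M/(n_e·A·√(4πDt)) · exp(−(x−vt)²/(4Dt)), with n_e·A the pore (flow) area.
Plume center vt = 2.0 × 29 = 58 m, so the well at 57 m is 1 m upgradient of the peak.
√(4πDt) = 1.909 m, giving peak height M/(n_e·A·√(4πDt)) = 0.79/(0.27 × 180 × 1.909) = 0.008515 kg/m³.
(x−vt)²/(4Dt) = (-1)²/(4 × 0.010 × 29) = 0.8621; exp(−0.8621) = 0.4223.
C = 0.008515 × 0.4223 = 0.00360 kg/m³.

0.00360 kg/m³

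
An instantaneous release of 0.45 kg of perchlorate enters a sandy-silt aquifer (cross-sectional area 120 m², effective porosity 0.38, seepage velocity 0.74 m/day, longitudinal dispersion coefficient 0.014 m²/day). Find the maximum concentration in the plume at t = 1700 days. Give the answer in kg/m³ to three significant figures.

0.000571 kg/m³

The peak of an instantaneous 1D plume sits at x = vt; there the Gaussian factor is 1 and C_max = M/(n_e·A·√(4πDt)), where n_e·A is the pore area the mass is dissolved in.
√(4πDt) = √(4π × 0.014 × 1700) = 17.29 m, so C_max = 0.45/(0.38 × 120 × 17.29) = 0.000571 kg/m³.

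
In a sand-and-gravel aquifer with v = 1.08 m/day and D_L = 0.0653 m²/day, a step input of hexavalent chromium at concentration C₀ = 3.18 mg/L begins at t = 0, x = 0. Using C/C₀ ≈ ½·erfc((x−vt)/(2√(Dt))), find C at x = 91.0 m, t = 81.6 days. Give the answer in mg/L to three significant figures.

For a continuous step input, C/C₀ ≈ ½·erfc((x−vt)/(2√(Dt))).
vt = 1.08 × 81.6 = 88.128 m and 2√(Dt) = 2√(0.0653 × 81.6) = 4.617 m.
Argument (x−vt)/(2√(Dt)) = (91.0 − 88.128)/4.617 = 0.6220; ½·erfc(0.6220) = 0.1895.
C = 3.18 × 0.1895 = 0.603 mg/L.

0.603 mg/L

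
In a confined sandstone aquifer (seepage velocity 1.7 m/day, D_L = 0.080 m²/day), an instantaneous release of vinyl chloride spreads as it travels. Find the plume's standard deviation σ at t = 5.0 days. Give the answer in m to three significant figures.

0.894 m

Dispersive spreading gives a Gaussian with σ² = 2Dt; advection only shifts the center.
σ = √(2 × 0.080 × 5.0) = 0.894 m.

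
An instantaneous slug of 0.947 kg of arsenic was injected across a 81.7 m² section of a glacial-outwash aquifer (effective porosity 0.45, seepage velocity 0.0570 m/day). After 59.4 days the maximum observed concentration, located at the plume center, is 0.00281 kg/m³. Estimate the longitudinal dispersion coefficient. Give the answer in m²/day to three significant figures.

0.113 m²/day

At the plume center C_max = M/(n_e·A·√(4πDt)), so D = M²/(4πt·(n_e·A·C_max)²).
n_e·A·C_max = 0.45 × 81.7 × 0.00281 = 0.1033 kg/m.
D = 0.947²/(4π × 59.4 × 0.1033²) = 0.113 m²/day.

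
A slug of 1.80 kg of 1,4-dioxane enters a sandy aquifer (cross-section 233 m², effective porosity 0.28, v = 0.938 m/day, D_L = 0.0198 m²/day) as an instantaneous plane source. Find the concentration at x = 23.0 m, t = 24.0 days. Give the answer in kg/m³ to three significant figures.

For an instantaneous plane source, C(x,t) = M/(n_e·A·√(4πDt)) · exp(−(x−vt)²/(4Dt)), with n_e·A the pore (flow) area.
Plume center vt = 0.938 × 24.0 = 22.512 m, so the well at 23.0 m is 0.488 m downgradient of the peak.
√(4πDt) = 2.444 m, giving peak height M/(n_e·A·√(4πDt)) = 1.80/(0.28 × 233 × 2.444) = 0.01129 kg/m³.
(x−vt)²/(4Dt) = (0.488)²/(4 × 0.0198 × 24.0) = 0.1253; exp(−0.1253) = 0.8822.
C = 0.01129 × 0.8822 = 0.00996 kg/m³.

0.00996 kg/m³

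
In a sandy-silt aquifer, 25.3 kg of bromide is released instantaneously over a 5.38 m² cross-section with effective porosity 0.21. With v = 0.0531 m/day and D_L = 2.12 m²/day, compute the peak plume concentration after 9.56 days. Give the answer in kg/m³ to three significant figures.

1.40 kg/m³

The peak of an instantaneous 1D plume sits at x = vt; there the Gaussian factor is 1 and C_max = M/(n_e·A·√(4πDt)), where n_e·A is the pore area the mass is dissolved in.
√(4πDt) = √(4π × 2.12 × 9.56) = 15.96 m, so C_max = 25.3/(0.21 × 5.38 × 15.96) = 1.40 kg/m³.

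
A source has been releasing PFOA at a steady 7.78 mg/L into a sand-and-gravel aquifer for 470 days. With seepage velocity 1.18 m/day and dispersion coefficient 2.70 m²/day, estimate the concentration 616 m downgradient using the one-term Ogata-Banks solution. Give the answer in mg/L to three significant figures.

For a continuous step input, C/C₀ ≈ ½·erfc((x−vt)/(2√(Dt))).
vt = 1.18 × 470 = 554.6 m and 2√(Dt) = 2√(2.70 × 470) = 71.25 m.
Argument (x−vt)/(2√(Dt)) = (616 − 554.6)/71.25 = 0.8618; ½·erfc(0.8618) = 0.1115.
C = 7.78 × 0.1115 = 0.867 mg/L.

0.867 mg/L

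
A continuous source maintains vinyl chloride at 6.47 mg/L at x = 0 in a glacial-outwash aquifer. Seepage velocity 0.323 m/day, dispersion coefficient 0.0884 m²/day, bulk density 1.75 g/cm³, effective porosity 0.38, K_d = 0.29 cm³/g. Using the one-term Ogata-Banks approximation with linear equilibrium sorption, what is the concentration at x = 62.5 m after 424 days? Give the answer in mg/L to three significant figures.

Retardation factor R = 1 + ρ_b·K_d/n = 1 + 1.75 × 0.29/0.38 = 2.336.
Sorption retards both mechanisms: v_R = v/R = 0.1383 m/day, D_R = D/R = 0.03784 m²/day.
v_R·t = 0.1383 × 424 = 58.6392 m; 2√(D_R t) = 8.011 m; argument = (62.5 − 58.6392)/8.011 = 0.4819.
C = C₀ × ½·erfc(0.4819) = 6.47 × 0.2478 = 1.60 mg/L.

1.60 mg/L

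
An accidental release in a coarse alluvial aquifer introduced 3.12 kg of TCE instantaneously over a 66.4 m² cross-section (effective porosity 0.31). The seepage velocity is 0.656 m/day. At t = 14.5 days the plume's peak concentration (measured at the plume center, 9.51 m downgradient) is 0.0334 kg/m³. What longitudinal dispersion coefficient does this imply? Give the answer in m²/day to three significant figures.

0.113 m²/day

At the plume center C_max = M/(n_e·A·√(4πDt)), so D = M²/(4πt·(n_e·A·C_max)²).
n_e·A·C_max = 0.31 × 66.4 × 0.0334 = 0.6875 kg/m.
D = 3.12²/(4π × 14.5 × 0.6875²) = 0.113 m²/day.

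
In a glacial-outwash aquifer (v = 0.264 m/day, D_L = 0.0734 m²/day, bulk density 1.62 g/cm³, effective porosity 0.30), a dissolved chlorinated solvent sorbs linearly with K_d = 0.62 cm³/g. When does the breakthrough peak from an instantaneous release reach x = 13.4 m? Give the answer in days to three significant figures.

Retardation factor R = 1 + ρ_b·K_d/n = 1 + 1.62 × 0.62/0.30 = 4.348.
Sorption retards both mechanisms: v_R = v/R = 0.06072 m/day, D_R = D/R = 0.01688 m²/day.
Peak time from v_R²t² + 2D_R t − x² = 0: t = (√(D_R² + v_R²x²) − D_R)/v_R².
√(D_R² + v_R²x²) = √(0.01688² + 0.06072² × 13.4²) = 0.8138; v_R² = 0.003687.
t = (0.8138 − 0.01688)/0.003687 = 216 days.

216 days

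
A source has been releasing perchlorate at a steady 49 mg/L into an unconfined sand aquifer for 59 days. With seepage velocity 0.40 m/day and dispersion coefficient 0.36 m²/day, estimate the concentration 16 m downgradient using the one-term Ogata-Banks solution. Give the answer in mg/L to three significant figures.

For a continuous step input, C/C₀ ≈ ½·erfc((x−vt)/(2√(Dt))).
vt = 0.40 × 59 = 23.6 m and 2√(Dt) = 2√(0.36 × 59) = 9.217 m.
Argument (x−vt)/(2√(Dt)) = (16 − 23.6)/9.217 = -0.8246; ½·erfc(-0.8246) = 0.8782.
C = 49 × 0.8782 = 43.0 mg/L.

43.0 mg/L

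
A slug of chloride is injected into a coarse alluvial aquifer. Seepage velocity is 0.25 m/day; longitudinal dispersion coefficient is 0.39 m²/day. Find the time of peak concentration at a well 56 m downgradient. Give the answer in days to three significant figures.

218 days

For the 1D instantaneous-source solution, setting ∂C/∂t = 0 at fixed x gives v²t² + 2Dt − x² = 0, so t = (√(D² + v²x²) − D)/v².
√(D² + v²x²) = √(0.39² + 0.25² × 56²) = 14.01; v² = 0.0625.
t = (14.01 − 0.39)/0.0625 = 218 days (vs. the pure-advection estimate x/v = 224 d).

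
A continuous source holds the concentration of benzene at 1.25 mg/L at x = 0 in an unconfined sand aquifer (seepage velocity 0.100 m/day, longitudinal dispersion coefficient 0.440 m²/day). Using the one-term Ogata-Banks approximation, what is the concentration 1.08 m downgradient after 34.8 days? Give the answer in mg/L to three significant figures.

0.835 mg/L

For a continuous step input, C/C₀ ≈ ½·erfc((x−vt)/(2√(Dt))).
vt = 0.100 × 34.8 = 3.48 m and 2√(Dt) = 2√(0.440 × 34.8) = 7.826 m.
Argument (x−vt)/(2√(Dt)) = (1.08 − 3.48)/7.826 = -0.3067; ½·erfc(-0.3067) = 0.6678.
C = 1.25 × 0.6678 = 0.835 mg/L.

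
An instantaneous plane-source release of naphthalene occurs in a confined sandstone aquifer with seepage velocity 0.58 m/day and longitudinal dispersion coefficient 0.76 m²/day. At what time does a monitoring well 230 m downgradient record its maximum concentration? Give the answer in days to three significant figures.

394 days

For the 1D instantaneous-source solution, setting ∂C/∂t = 0 at fixed x gives v²t² + 2Dt − x² = 0, so t = (√(D² + v²x²) − D)/v².
√(D² + v²x²) = √(0.76² + 0.58² × 230²) = 133.4; v² = 0.3364.
t = (133.4 − 0.76)/0.3364 = 394 days (vs. the pure-advection estimate x/v = 397 d).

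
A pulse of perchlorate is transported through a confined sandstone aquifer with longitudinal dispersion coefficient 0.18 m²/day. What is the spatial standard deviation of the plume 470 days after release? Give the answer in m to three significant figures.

13.0 m

Dispersive spreading gives a Gaussian with σ² = 2Dt; advection only shifts the center.
σ = √(2 × 0.18 × 470) = 13.0 m.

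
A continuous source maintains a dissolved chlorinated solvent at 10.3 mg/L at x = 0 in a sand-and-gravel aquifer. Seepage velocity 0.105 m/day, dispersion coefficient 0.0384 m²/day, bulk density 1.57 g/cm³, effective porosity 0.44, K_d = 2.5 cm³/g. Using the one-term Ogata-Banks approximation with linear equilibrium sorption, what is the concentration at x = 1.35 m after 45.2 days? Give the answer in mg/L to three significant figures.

0.724 mg/L

Retardation factor R = 1 + ρ_b·K_d/n = 1 + 1.57 × 2.5/0.44 = 9.920.
Sorption retards both mechanisms: v_R = v/R = 0.01058 m/day, D_R = D/R = 0.003871 m²/day.
v_R·t = 0.01058 × 45.2 = 0.478216 m; 2√(D_R t) = 0.8366 m; argument = (1.35 − 0.478216)/0.8366 = 1.042.
C = C₀ × ½·erfc(1.042) = 10.3 × 0.07029 = 0.724 mg/L.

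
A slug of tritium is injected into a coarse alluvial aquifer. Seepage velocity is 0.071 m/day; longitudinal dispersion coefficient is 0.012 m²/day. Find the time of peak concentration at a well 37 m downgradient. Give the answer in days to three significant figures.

519 days

For the 1D instantaneous-source solution, setting ∂C/∂t = 0 at fixed x gives v²t² + 2Dt − x² = 0, so t = (√(D² + v²x²) − D)/v².
√(D² + v²x²) = √(0.012² + 0.071² × 37²) = 2.627; v² = 0.005041.
t = (2.627 − 0.012)/0.005041 = 519 days (vs. the pure-advection estimate x/v = 521 d).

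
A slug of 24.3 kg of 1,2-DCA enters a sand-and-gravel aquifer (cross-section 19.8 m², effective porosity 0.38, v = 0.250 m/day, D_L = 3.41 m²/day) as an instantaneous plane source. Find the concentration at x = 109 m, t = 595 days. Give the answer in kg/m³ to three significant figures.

0.0166 kg/m³

For an instantaneous plane source, C(x,t) = M/(n_e·A·√(4πDt)) · exp(−(x−vt)²/(4Dt)), with n_e·A the pore (flow) area.
Plume center vt = 0.250 × 595 = 148.75 m, so the well at 109 m is 39.75 m upgradient of the peak.
√(4πDt) = 159.7 m, giving peak height M/(n_e·A·√(4πDt)) = 24.3/(0.38 × 19.8 × 159.7) = 0.02022 kg/m³.
(x−vt)²/(4Dt) = (-39.75)²/(4 × 3.41 × 595) = 0.1947; exp(−0.1947) = 0.8231.
C = 0.02022 × 0.8231 = 0.0166 kg/m³.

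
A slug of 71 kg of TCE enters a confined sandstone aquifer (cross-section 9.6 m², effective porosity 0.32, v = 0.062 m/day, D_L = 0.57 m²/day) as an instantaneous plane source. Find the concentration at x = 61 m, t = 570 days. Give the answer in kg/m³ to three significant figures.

For an instantaneous plane source, C(x,t) = M/(n_e·A·√(4πDt)) · exp(−(x−vt)²/(4Dt)), with n_e·A the pore (flow) area.
Plume center vt = 0.062 × 570 = 35.34 m, so the well at 61 m is 25.66 m downgradient of the peak.
√(4πDt) = 63.90 m, giving peak height M/(n_e·A·√(4πDt)) = 71/(0.32 × 9.6 × 63.90) = 0.3617 kg/m³.
(x−vt)²/(4Dt) = (25.66)²/(4 × 0.57 × 570) = 0.5066; exp(−0.5066) = 0.6025.
C = 0.3617 × 0.6025 = 0.218 kg/m³.

0.218 kg/m³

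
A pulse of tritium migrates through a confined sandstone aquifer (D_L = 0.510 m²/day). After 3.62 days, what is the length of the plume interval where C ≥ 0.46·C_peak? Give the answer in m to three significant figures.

4.79 m

The plume is Gaussian with σ = √(2Dt) = √(2 × 0.510 × 3.62) = 1.922 m.
C/C_peak = exp(−Δx²/(2σ²)) = 0.46 ⇒ Δx = σ·√(−2 ln 0.46) = 1.922 × 1.246 = 2.395 m.
Width = 2Δx = 4.79 m.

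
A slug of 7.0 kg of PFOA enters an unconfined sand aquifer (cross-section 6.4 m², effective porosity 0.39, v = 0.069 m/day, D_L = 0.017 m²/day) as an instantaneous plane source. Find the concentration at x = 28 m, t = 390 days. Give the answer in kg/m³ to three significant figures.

For an instantaneous plane source, C(x,t) = M/(n_e·A·√(4πDt)) · exp(−(x−vt)²/(4Dt)), with n_e·A the pore (flow) area.
Plume center vt = 0.069 × 390 = 26.91 m, so the well at 28 m is 1.09 m downgradient of the peak.
√(4πDt) = 9.128 m, giving peak height M/(n_e·A·√(4πDt)) = 7.0/(0.39 × 6.4 × 9.128) = 0.3072 kg/m³.
(x−vt)²/(4Dt) = (1.09)²/(4 × 0.017 × 390) = 0.04480; exp(−0.04480) = 0.9562.
C = 0.3072 × 0.9562 = 0.294 kg/m³.

0.294 kg/m³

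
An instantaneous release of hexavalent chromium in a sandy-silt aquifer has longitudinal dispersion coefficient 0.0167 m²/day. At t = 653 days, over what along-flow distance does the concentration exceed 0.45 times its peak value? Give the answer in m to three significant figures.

The plume is Gaussian with σ = √(2Dt) = √(2 × 0.0167 × 653) = 4.670 m.
C/C_peak = exp(−Δx²/(2σ²)) = 0.45 ⇒ Δx = σ·√(−2 ln 0.45) = 4.670 × 1.264 = 5.903 m.
Width = 2Δx = 11.8 m.

11.8 m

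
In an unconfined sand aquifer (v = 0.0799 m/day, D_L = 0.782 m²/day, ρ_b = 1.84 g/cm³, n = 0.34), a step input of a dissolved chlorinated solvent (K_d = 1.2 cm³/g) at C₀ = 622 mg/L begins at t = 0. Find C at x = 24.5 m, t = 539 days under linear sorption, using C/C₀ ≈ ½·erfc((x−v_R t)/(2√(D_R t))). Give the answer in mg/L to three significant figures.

Retardation factor R = 1 + ρ_b·K_d/n = 1 + 1.84 × 1.2/0.34 = 7.494.
Sorption retards both mechanisms: v_R = v/R = 0.01066 m/day, D_R = D/R = 0.1044 m²/day.
v_R·t = 0.01066 × 539 = 5.74574 m; 2√(D_R t) = 15.00 m; argument = (24.5 − 5.74574)/15.00 = 1.250.
C = C₀ × ½·erfc(1.250) = 622 × 0.03855 = 24.0 mg/L.

24.0 mg/L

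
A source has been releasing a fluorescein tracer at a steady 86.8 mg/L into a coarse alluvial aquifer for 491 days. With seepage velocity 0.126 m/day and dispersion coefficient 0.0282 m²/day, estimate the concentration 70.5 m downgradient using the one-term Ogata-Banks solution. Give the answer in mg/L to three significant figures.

4.38 mg/L

For a continuous step input, C/C₀ ≈ ½·erfc((x−vt)/(2√(Dt))).
vt = 0.126 × 491 = 61.866 m and 2√(Dt) = 2√(0.0282 × 491) = 7.442 m.
Argument (x−vt)/(2√(Dt)) = (70.5 − 61.866)/7.442 = 1.160; ½·erfc(1.160) = 0.05045.
C = 86.8 × 0.05045 = 4.38 mg/L.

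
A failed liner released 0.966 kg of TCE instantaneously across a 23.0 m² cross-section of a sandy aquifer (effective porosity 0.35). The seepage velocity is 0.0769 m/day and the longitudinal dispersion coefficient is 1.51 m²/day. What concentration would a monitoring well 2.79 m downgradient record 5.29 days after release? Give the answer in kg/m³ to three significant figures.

0.0100 kg/m³

For an instantaneous plane source, C(x,t) = M/(n_e·A·√(4πDt)) · exp(−(x−vt)²/(4Dt)), with n_e·A the pore (flow) area.
Plume center vt = 0.0769 × 5.29 = 0.406801 m, so the well at 2.79 m is 2.383199 m downgradient of the peak.
√(4πDt) = 10.02 m, giving peak height M/(n_e·A·√(4πDt)) = 0.966/(0.35 × 23.0 × 10.02) = 0.01198 kg/m³.
(x−vt)²/(4Dt) = (2.383199)²/(4 × 1.51 × 5.29) = 0.1778; exp(−0.1778) = 0.8371.
C = 0.01198 × 0.8371 = 0.0100 kg/m³.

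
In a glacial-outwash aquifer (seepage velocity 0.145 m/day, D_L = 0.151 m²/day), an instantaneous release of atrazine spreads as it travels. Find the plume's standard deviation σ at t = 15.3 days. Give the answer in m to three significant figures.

2.15 m

Dispersive spreading gives a Gaussian with σ² = 2Dt; advection only shifts the center.
σ = √(2 × 0.151 × 15.3) = 2.15 m.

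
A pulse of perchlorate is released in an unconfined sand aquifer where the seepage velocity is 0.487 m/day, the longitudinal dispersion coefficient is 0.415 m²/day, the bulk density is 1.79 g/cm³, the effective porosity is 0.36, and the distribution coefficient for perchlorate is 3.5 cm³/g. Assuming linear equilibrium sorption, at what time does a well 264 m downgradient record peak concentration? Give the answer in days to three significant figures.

Retardation factor R = 1 + ρ_b·K_d/n = 1 + 1.79 × 3.5/0.36 = 18.40.
Sorption retards both mechanisms: v_R = v/R = 0.02647 m/day, D_R = D/R = 0.02255 m²/day.
Peak time from v_R²t² + 2D_R t − x² = 0: t = (√(D_R² + v_R²x²) − D_R)/v_R².
√(D_R² + v_R²x²) = √(0.02255² + 0.02647² × 264²) = 6.988; v_R² = 0.0007007.
t = (6.988 − 0.02255)/0.0007007 = 9940 days.

9940 days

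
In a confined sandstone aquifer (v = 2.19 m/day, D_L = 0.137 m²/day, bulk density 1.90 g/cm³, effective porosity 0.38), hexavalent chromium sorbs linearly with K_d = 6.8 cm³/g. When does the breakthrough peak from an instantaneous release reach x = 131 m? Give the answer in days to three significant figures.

2090 days

Retardation factor R = 1 + ρ_b·K_d/n = 1 + 1.90 × 6.8/0.38 = 35.00.
Sorption retards both mechanisms: v_R = v/R = 0.06257 m/day, D_R = D/R = 0.003914 m²/day.
Peak time from v_R²t² + 2D_R t − x² = 0: t = (√(D_R² + v_R²x²) − D_R)/v_R².
√(D_R² + v_R²x²) = √(0.003914² + 0.06257² × 131²) = 8.197; v_R² = 0.003915.
t = (8.197 − 0.003914)/0.003915 = 2090 days.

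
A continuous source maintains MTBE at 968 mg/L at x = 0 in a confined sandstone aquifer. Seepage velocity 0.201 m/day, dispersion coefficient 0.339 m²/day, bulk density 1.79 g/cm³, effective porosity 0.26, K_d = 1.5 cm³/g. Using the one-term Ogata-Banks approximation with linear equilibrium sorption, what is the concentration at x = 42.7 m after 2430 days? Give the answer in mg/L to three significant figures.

Retardation factor R = 1 + ρ_b·K_d/n = 1 + 1.79 × 1.5/0.26 = 11.33.
Sorption retards both mechanisms: v_R = v/R = 0.01774 m/day, D_R = D/R = 0.02992 m²/day.
v_R·t = 0.01774 × 2430 = 43.1082 m; 2√(D_R t) = 17.05 m; argument = (42.7 − 43.1082)/17.05 = -0.02394.
C = C₀ × ½·erfc(-0.02394) = 968 × 0.5135 = 497 mg/L.

497 mg/L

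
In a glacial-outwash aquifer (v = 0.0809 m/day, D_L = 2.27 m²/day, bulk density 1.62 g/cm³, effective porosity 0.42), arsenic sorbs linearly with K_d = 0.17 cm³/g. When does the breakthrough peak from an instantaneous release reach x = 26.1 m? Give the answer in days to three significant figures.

Retardation factor R = 1 + ρ_b·K_d/n = 1 + 1.62 × 0.17/0.42 = 1.656.
Sorption retards both mechanisms: v_R = v/R = 0.04885 m/day, D_R = D/R = 1.371 m²/day.
Peak time from v_R²t² + 2D_R t − x² = 0: t = (√(D_R² + v_R²x²) − D_R)/v_R².
√(D_R² + v_R²x²) = √(1.371² + 0.04885² × 26.1²) = 1.872; v_R² = 0.002386.
t = (1.872 − 1.371)/0.002386 = 210 days.

210 days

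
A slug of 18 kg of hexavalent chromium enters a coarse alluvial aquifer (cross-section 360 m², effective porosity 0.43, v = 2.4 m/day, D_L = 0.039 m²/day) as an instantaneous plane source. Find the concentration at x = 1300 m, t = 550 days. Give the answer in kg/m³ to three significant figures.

For an instantaneous plane source, C(x,t) = M/(n_e·A·√(4πDt)) · exp(−(x−vt)²/(4Dt)), with n_e·A the pore (flow) area.
Plume center vt = 2.4 × 550 = 1320 m, so the well at 1300 m is 20 m upgradient of the peak.
√(4πDt) = 16.42 m, giving peak height M/(n_e·A·√(4πDt)) = 18/(0.43 × 360 × 16.42) = 0.007082 kg/m³.
(x−vt)²/(4Dt) = (-20)²/(4 × 0.039 × 550) = 4.662; exp(−4.662) = 0.009448.
C = 0.007082 × 0.009448 = 6.69e-05 kg/m³.

6.69e-05 kg/m³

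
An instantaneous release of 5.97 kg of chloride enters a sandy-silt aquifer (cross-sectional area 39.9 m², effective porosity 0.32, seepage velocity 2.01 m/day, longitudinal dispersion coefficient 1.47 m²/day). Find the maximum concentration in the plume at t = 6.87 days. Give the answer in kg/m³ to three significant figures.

0.0415 kg/m³

The peak of an instantaneous 1D plume sits at x = vt; there the Gaussian factor is 1 and C_max = M/(n_e·A·√(4πDt)), where n_e·A is the pore area the mass is dissolved in.
√(4πDt) = √(4π × 1.47 × 6.87) = 11.27 m, so C_max = 5.97/(0.32 × 39.9 × 11.27) = 0.0415 kg/m³.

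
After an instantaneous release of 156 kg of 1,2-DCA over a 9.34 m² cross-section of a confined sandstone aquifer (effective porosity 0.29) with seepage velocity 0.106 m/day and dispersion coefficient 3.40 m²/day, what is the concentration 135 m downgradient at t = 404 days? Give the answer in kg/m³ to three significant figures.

0.0934 kg/m³

For an instantaneous plane source, C(x,t) = M/(n_e·A·√(4πDt)) · exp(−(x−vt)²/(4Dt)), with n_e·A the pore (flow) area.
Plume center vt = 0.106 × 404 = 42.824 m, so the well at 135 m is 92.176 m downgradient of the peak.
√(4πDt) = 131.4 m, giving peak height M/(n_e·A·√(4πDt)) = 156/(0.29 × 9.34 × 131.4) = 0.4383 kg/m³.
(x−vt)²/(4Dt) = (92.176)²/(4 × 3.40 × 404) = 1.546; exp(−1.546) = 0.2131.
C = 0.4383 × 0.2131 = 0.0934 kg/m³.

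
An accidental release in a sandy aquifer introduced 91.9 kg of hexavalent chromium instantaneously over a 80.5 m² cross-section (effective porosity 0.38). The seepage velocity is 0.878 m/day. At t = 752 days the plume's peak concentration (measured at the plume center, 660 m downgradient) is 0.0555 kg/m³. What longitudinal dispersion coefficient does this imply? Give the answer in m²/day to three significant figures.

0.310 m²/day

At the plume center C_max = M/(n_e·A·√(4πDt)), so D = M²/(4πt·(n_e·A·C_max)²).
n_e·A·C_max = 0.38 × 80.5 × 0.0555 = 1.698 kg/m.
D = 91.9²/(4π × 752 × 1.698²) = 0.310 m²/day.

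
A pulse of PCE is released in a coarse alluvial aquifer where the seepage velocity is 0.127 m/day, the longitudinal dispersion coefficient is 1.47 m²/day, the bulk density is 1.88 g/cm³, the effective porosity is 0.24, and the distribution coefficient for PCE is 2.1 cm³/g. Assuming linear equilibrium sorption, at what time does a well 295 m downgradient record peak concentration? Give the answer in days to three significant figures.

Retardation factor R = 1 + ρ_b·K_d/n = 1 + 1.88 × 2.1/0.24 = 17.45.
Sorption retards both mechanisms: v_R = v/R = 0.007278 m/day, D_R = D/R = 0.08424 m²/day.
Peak time from v_R²t² + 2D_R t − x² = 0: t = (√(D_R² + v_R²x²) − D_R)/v_R².
√(D_R² + v_R²x²) = √(0.08424² + 0.007278² × 295²) = 2.149; v_R² = 5.297e-05.
t = (2.149 − 0.08424)/5.297e-05 = 39000 days.

39000 days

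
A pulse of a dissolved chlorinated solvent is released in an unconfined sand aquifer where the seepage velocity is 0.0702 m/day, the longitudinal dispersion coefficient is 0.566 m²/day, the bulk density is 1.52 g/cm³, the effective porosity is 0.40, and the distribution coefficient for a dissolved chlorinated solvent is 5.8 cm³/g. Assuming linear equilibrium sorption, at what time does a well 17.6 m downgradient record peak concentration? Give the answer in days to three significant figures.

3710 days

Retardation factor R = 1 + ρ_b·K_d/n = 1 + 1.52 × 5.8/0.40 = 23.04.
Sorption retards both mechanisms: v_R = v/R = 0.003047 m/day, D_R = D/R = 0.02457 m²/day.
Peak time from v_R²t² + 2D_R t − x² = 0: t = (√(D_R² + v_R²x²) − D_R)/v_R².
√(D_R² + v_R²x²) = √(0.02457² + 0.003047² × 17.6²) = 0.05899; v_R² = 9.284e-06.
t = (0.05899 − 0.02457)/9.284e-06 = 3710 days.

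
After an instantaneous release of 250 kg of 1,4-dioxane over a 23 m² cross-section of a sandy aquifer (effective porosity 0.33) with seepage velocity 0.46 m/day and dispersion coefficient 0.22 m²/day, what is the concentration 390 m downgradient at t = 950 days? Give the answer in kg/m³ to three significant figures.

For an instantaneous plane source, C(x,t) = M/(n_e·A·√(4πDt)) · exp(−(x−vt)²/(4Dt)), with n_e·A the pore (flow) area.
Plume center vt = 0.46 × 950 = 437 m, so the well at 390 m is 47 m upgradient of the peak.
√(4πDt) = 51.25 m, giving peak height M/(n_e·A·√(4πDt)) = 250/(0.33 × 23 × 51.25) = 0.6427 kg/m³.
(x−vt)²/(4Dt) = (-47)²/(4 × 0.22 × 950) = 2.642; exp(−2.642) = 0.07122.
C = 0.6427 × 0.07122 = 0.0458 kg/m³.

0.0458 kg/m³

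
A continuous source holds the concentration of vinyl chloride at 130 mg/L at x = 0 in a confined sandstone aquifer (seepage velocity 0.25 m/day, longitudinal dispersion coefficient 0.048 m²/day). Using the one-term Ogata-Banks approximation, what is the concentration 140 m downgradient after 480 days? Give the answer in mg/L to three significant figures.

0.209 mg/L

For a continuous step input, C/C₀ ≈ ½·erfc((x−vt)/(2√(Dt))).
vt = 0.25 × 480 = 120 m and 2√(Dt) = 2√(0.048 × 480) = 9.600 m.
Argument (x−vt)/(2√(Dt)) = (140 − 120)/9.600 = 2.083; ½·erfc(2.083) = 0.001611.
C = 130 × 0.001611 = 0.209 mg/L.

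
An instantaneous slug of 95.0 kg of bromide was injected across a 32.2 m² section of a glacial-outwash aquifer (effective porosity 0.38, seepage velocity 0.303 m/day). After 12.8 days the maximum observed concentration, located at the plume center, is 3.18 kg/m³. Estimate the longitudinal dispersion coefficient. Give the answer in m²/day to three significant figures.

0.0371 m²/day

At the plume center C_max = M/(n_e·A·√(4πDt)), so D = M²/(4πt·(n_e·A·C_max)²).
n_e·A·C_max = 0.38 × 32.2 × 3.18 = 38.91 kg/m.
D = 95.0²/(4π × 12.8 × 38.91²) = 0.0371 m²/day.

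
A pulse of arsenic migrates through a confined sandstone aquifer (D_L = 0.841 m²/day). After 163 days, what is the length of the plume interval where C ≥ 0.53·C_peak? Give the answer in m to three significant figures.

37.3 m

The plume is Gaussian with σ = √(2Dt) = √(2 × 0.841 × 163) = 16.56 m.
C/C_peak = exp(−Δx²/(2σ²)) = 0.53 ⇒ Δx = σ·√(−2 ln 0.53) = 16.56 × 1.127 = 18.66 m.
Width = 2Δx = 37.3 m.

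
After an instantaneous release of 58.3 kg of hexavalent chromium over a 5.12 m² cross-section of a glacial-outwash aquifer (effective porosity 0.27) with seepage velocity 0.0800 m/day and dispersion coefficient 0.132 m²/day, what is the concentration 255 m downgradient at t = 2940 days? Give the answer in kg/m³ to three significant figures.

0.469 kg/m³

For an instantaneous plane source, C(x,t) = M/(n_e·A·√(4πDt)) · exp(−(x−vt)²/(4Dt)), with n_e·A the pore (flow) area.
Plume center vt = 0.0800 × 2940 = 235.2 m, so the well at 255 m is 19.8 m downgradient of the peak.
√(4πDt) = 69.83 m, giving peak height M/(n_e·A·√(4πDt)) = 58.3/(0.27 × 5.12 × 69.83) = 0.6039 kg/m³.
(x−vt)²/(4Dt) = (19.8)²/(4 × 0.132 × 2940) = 0.2526; exp(−0.2526) = 0.7768.
C = 0.6039 × 0.7768 = 0.469 kg/m³.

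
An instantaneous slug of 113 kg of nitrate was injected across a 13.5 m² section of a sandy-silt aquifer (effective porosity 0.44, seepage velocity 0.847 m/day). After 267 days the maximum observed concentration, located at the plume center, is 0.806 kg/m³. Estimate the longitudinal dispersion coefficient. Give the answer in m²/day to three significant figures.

At the plume center C_max = M/(n_e·A·√(4πDt)), so D = M²/(4πt·(n_e·A·C_max)²).
n_e·A·C_max = 0.44 × 13.5 × 0.806 = 4.788 kg/m.
D = 113²/(4π × 267 × 4.788²) = 0.166 m²/day.

0.166 m²/day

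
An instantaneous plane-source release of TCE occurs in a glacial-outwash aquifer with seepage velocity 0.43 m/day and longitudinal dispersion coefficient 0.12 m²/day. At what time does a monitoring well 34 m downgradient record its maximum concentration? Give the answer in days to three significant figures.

For the 1D instantaneous-source solution, setting ∂C/∂t = 0 at fixed x gives v²t² + 2Dt − x² = 0, so t = (√(D² + v²x²) − D)/v².
√(D² + v²x²) = √(0.12² + 0.43² × 34²) = 14.62; v² = 0.1849.
t = (14.62 − 0.12)/0.1849 = 78.4 days (vs. the pure-advection estimate x/v = 79.1 d).

78.4 days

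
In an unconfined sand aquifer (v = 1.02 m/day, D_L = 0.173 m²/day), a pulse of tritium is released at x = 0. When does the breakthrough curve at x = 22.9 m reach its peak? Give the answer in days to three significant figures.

22.3 days

For the 1D instantaneous-source solution, setting ∂C/∂t = 0 at fixed x gives v²t² + 2Dt − x² = 0, so t = (√(D² + v²x²) − D)/v².
√(D² + v²x²) = √(0.173² + 1.02² × 22.9²) = 23.36; v² = 1.0404.
t = (23.36 − 0.173)/1.0404 = 22.3 days (vs. the pure-advection estimate x/v = 22.5 d).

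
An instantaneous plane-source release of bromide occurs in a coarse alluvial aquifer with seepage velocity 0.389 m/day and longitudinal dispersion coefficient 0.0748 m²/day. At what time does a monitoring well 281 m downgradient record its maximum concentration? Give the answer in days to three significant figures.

722 days

For the 1D instantaneous-source solution, setting ∂C/∂t = 0 at fixed x gives v²t² + 2Dt − x² = 0, so t = (√(D² + v²x²) − D)/v².
√(D² + v²x²) = √(0.0748² + 0.389² × 281²) = 109.3; v² = 0.151321.
t = (109.3 − 0.0748)/0.151321 = 722 days (vs. the pure-advection estimate x/v = 722 d).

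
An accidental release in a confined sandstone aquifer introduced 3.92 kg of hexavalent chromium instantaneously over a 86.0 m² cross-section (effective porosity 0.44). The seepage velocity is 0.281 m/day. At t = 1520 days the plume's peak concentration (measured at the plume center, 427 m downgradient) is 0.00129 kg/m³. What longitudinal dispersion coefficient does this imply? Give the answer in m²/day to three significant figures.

At the plume center C_max = M/(n_e·A·√(4πDt)), so D = M²/(4πt·(n_e·A·C_max)²).
n_e·A·C_max = 0.44 × 86.0 × 0.00129 = 0.04881 kg/m.
D = 3.92²/(4π × 1520 × 0.04881²) = 0.338 m²/day.

0.338 m²/day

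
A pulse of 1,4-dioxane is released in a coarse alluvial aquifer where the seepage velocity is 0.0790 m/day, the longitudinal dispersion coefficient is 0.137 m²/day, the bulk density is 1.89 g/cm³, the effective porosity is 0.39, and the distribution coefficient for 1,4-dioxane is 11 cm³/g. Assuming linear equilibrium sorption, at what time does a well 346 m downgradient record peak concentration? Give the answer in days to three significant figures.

237000 days

Retardation factor R = 1 + ρ_b·K_d/n = 1 + 1.89 × 11/0.39 = 54.31.
Sorption retards both mechanisms: v_R = v/R = 0.001455 m/day, D_R = D/R = 0.002523 m²/day.
Peak time from v_R²t² + 2D_R t − x² = 0: t = (√(D_R² + v_R²x²) − D_R)/v_R².
√(D_R² + v_R²x²) = √(0.002523² + 0.001455² × 346²) = 0.5034; v_R² = 2.117e-06.
t = (0.5034 − 0.002523)/2.117e-06 = 237000 days.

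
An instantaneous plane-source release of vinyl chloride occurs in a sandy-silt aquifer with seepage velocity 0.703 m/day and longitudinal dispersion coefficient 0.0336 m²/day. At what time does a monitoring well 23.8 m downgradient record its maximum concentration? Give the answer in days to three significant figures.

33.8 days

For the 1D instantaneous-source solution, setting ∂C/∂t = 0 at fixed x gives v²t² + 2Dt − x² = 0, so t = (√(D² + v²x²) − D)/v².
√(D² + v²x²) = √(0.0336² + 0.703² × 23.8²) = 16.73; v² = 0.494209.
t = (16.73 − 0.0336)/0.494209 = 33.8 days (vs. the pure-advection estimate x/v = 33.9 d).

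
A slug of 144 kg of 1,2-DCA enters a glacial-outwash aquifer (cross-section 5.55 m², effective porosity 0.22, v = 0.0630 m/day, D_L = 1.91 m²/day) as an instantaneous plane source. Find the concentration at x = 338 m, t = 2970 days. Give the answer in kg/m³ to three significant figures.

0.162 kg/m³

For an instantaneous plane source, C(x,t) = M/(n_e·A·√(4πDt)) · exp(−(x−vt)²/(4Dt)), with n_e·A the pore (flow) area.
Plume center vt = 0.0630 × 2970 = 187.11 m, so the well at 338 m is 150.89 m downgradient of the peak.
√(4πDt) = 267.0 m, giving peak height M/(n_e·A·√(4πDt)) = 144/(0.22 × 5.55 × 267.0) = 0.4417 kg/m³.
(x−vt)²/(4Dt) = (150.89)²/(4 × 1.91 × 2970) = 1.003; exp(−1.003) = 0.3668.
C = 0.4417 × 0.3668 = 0.162 kg/m³.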